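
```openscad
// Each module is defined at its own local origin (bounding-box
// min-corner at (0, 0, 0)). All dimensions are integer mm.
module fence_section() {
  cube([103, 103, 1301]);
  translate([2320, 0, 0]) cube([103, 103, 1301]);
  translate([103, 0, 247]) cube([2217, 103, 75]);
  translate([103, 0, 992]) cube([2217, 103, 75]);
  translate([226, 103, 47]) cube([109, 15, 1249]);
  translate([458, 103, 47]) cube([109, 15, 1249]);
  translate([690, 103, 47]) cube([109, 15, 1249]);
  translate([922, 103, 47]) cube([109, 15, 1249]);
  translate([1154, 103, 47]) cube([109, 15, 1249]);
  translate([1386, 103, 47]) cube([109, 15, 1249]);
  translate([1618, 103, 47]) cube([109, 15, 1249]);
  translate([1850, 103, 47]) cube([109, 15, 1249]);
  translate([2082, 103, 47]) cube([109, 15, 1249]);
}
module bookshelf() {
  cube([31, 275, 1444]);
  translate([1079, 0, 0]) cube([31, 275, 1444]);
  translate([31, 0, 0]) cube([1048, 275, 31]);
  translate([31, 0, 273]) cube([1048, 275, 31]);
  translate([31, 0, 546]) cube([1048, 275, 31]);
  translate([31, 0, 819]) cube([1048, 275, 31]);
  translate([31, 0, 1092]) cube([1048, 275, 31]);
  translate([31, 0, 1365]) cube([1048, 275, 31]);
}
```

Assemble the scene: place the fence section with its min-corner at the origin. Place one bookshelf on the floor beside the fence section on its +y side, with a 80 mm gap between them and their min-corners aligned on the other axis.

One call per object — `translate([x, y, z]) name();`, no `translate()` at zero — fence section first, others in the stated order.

fence_section();
translate([0, 198, 0]) bookshelf();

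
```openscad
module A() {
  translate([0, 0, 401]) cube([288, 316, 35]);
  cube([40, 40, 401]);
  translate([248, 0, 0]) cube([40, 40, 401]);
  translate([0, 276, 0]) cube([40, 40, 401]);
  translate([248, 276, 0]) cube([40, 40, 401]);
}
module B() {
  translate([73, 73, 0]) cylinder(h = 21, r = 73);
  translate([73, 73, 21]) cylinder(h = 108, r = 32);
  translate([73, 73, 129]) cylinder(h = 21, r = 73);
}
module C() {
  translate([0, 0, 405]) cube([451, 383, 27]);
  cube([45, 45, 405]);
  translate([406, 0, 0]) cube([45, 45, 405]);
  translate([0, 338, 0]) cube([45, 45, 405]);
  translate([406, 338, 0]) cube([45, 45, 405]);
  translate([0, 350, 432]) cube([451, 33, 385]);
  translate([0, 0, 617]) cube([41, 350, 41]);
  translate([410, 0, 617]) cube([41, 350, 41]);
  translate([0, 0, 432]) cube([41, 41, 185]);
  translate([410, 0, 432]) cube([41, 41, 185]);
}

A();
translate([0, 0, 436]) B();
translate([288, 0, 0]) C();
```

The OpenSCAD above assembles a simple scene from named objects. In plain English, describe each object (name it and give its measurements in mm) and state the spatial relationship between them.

A is a four-legged stool. The seat is a 288×316×35 mm slab whose top surface is at z = 436 mm; four square legs, each 40×40 mm in cross-section, run from the floor (z = 0) to the underside of the seat, each flush with a corner of the seat.

B is a spool: two coaxial disc flanges of radius 73 mm and thickness 21 mm, joined by a core cylinder of radius 32 mm and height 108 mm. The lower flange rests on z = 0 and the three cylinders share a vertical axis.

C is a chair: 451×383 mm seat, 27 mm thick, top at z = 432 mm, on four 45 mm square corner legs flush with the seat edges. A 33 mm thick backrest slab spans the full seat width, extending 385 mm above the seat top, its back face flush with the seat's +y edge. Two armrests of 41×41 mm section run along each side from the seat's front edge to the front of the backrest, top faces 226 mm above the seat top and outer faces flush with the seat's x-edges; a 41×41 mm post under the front of each armrest stands on the seat at the front corner.

The spool is on top of the stool. The chair is against the stool's +x side, with their −y faces flush.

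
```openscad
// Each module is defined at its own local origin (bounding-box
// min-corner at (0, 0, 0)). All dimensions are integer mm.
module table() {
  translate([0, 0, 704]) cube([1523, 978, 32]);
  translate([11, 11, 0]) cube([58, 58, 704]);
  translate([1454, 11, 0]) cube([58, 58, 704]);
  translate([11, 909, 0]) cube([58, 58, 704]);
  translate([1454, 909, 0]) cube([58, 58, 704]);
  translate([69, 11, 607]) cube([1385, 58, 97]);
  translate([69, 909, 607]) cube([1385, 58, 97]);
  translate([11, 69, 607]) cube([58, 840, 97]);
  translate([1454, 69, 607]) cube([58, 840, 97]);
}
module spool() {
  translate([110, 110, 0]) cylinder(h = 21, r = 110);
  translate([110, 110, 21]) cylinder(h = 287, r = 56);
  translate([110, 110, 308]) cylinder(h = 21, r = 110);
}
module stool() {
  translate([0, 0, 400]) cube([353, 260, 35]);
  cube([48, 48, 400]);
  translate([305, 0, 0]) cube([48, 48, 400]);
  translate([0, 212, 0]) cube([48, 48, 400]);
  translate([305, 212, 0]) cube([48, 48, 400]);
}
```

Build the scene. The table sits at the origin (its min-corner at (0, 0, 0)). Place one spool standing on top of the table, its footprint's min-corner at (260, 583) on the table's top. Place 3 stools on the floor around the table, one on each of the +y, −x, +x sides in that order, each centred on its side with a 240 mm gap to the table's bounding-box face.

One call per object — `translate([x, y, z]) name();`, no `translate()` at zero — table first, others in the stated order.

table();
translate([260, 583, 736]) spool();
translate([585, 1218, 0]) stool();
translate([-593, 359, 0]) stool();
translate([1763, 359, 0]) stool();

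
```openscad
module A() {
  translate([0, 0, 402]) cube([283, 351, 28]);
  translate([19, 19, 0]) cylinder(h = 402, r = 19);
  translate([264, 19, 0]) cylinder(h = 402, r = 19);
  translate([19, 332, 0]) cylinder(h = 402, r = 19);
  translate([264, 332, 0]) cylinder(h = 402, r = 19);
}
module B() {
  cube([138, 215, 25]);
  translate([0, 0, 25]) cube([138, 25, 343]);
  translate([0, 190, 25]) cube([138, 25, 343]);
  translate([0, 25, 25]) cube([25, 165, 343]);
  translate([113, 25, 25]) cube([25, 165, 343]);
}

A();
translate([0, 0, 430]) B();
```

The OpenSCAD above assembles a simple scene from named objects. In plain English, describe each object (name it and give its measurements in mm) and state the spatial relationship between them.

A is a simple wooden stool: a rectangular seat 283 mm (x) by 351 mm (y), 28 mm thick, top face at z = 430 mm, on four round legs, each 38 mm in diameter. The legs rest on z = 0, each leg's axis is inset half a diameter from the nearest pair of seat edges (so the leg's bounding box is flush with the corner).

B is an open storage box with external size 138×215×368 mm and wall thickness 25 mm (the base is also 25 mm thick). The base covers the whole footprint; the four walls stand on the base, with the y-facing walls full-width and the x-facing walls fitting between their inner faces.

The open box is on top of the stool.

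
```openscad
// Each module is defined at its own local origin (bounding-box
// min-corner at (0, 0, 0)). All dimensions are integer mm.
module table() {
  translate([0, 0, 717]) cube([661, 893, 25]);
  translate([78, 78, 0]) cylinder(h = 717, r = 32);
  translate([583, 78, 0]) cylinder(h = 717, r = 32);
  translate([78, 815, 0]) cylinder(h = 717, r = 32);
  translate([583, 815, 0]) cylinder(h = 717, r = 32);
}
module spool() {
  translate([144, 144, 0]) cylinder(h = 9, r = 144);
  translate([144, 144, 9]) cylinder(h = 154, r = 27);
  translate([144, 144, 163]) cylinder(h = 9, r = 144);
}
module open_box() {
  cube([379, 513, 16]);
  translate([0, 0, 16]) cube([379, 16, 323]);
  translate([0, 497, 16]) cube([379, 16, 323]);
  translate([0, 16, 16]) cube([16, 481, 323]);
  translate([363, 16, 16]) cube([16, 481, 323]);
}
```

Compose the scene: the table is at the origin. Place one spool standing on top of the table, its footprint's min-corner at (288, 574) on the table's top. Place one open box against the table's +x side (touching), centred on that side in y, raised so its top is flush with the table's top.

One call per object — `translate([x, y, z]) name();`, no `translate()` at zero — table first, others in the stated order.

table();
translate([288, 574, 742]) spool();
translate([661, 190, 403]) open_box();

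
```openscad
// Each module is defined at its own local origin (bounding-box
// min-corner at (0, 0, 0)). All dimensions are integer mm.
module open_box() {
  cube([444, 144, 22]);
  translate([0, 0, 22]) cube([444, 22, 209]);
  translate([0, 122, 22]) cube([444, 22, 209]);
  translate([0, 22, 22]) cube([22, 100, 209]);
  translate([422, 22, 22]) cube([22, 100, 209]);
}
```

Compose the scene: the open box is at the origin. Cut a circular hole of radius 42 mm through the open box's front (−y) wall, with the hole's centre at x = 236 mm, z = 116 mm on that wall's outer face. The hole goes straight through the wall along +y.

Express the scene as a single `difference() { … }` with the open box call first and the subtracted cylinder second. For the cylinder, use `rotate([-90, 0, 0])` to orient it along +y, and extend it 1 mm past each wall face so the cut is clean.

difference() {
  open_box();
  translate([236, -1, 116]) rotate([-90, 0, 0]) cylinder(h = 24, r = 42);
}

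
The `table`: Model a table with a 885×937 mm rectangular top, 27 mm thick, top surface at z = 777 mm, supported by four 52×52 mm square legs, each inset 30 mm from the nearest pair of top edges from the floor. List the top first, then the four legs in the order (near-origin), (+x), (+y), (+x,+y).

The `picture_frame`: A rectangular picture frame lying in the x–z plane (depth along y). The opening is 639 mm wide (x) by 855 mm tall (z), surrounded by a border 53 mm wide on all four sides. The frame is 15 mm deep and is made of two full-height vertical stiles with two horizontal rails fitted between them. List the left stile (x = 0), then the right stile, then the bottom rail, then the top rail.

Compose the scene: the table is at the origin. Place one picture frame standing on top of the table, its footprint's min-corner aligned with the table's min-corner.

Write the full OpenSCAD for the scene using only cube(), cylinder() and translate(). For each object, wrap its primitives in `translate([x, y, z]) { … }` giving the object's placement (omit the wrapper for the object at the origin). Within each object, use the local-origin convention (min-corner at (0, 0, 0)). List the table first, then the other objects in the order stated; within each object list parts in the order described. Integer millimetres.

translate([0, 0, 750]) cube([885, 937, 27]);
translate([30, 30, 0]) cube([52, 52, 750]);
translate([803, 30, 0]) cube([52, 52, 750]);
translate([30, 855, 0]) cube([52, 52, 750]);
translate([803, 855, 0]) cube([52, 52, 750]);
translate([0, 0, 777]) {
  cube([53, 15, 961]);
  translate([692, 0, 0]) cube([53, 15, 961]);
  translate([53, 0, 0]) cube([639, 15, 53]);
  translate([53, 0, 908]) cube([639, 15, 53]);
}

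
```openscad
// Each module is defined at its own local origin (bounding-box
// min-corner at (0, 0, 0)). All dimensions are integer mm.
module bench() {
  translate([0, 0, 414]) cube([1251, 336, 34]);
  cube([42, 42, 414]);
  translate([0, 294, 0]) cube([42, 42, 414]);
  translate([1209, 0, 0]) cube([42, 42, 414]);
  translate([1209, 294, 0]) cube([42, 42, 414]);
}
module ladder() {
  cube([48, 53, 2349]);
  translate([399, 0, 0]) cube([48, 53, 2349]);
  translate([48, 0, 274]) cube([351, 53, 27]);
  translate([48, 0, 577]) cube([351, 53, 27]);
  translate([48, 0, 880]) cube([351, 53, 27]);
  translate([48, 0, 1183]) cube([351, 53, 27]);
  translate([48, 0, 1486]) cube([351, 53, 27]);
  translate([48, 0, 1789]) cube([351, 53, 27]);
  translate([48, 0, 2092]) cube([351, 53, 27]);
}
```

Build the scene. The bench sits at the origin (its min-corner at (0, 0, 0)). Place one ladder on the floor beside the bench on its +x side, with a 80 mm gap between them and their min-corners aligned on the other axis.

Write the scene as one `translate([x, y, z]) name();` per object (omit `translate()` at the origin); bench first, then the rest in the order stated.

bench();
translate([1331, 0, 0]) ladder();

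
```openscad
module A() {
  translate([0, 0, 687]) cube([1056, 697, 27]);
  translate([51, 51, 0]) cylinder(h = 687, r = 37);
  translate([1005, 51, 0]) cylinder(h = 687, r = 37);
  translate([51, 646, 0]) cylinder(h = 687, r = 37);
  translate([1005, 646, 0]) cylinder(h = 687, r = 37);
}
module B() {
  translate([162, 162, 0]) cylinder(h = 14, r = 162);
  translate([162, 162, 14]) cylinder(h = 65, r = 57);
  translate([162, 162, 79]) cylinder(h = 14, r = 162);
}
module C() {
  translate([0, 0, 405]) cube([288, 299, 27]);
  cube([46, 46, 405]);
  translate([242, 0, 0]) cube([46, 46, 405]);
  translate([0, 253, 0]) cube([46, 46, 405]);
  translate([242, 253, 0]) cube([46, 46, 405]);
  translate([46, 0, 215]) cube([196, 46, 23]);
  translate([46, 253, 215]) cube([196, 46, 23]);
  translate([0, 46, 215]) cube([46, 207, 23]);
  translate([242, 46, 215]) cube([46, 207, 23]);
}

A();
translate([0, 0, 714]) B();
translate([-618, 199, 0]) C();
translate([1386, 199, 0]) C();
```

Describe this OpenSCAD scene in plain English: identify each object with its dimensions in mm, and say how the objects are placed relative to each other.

A is a table with a 1056×697 mm rectangular top, 27 mm thick, top surface at z = 714 mm, supported by four round legs of 74 mm diameter, each leg's bounding box inset 14 mm from the nearest pair of top edges, running from the floor.

B is a spool: two coaxial disc flanges of radius 162 mm and thickness 14 mm, joined by a core cylinder of radius 57 mm and height 65 mm. The lower flange rests on z = 0 and the three cylinders share a vertical axis.

C is a four-legged stool. The seat is 288×299 mm, 27 mm thick, top at z = 432 mm. It stands on four square legs, each 46×46 mm in cross-section, from z = 0 to the seat underside, each flush with a corner of the seat. Four stretchers, 46 mm wide and 23 mm tall, connect adjacent legs with their undersides at z = 215 mm, each running between the inner faces of the legs it joins and aligned with the legs' outer faces on the other axis.

The spool is on top of the table. Two stools sit around the table at the −x, +x sides.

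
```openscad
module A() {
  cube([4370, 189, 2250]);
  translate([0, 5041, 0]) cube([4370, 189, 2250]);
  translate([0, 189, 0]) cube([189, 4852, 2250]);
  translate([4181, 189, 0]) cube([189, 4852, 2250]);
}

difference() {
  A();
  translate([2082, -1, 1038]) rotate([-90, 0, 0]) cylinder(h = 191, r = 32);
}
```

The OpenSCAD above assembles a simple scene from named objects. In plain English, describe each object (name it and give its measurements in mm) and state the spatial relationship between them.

A is the wall frame of a small rectangular building: four walls, each 2250 mm tall and 189 mm thick, enclosing a footprint 4370 mm (x) by 5230 mm (y) outside-to-outside, with no floor or roof. The front and back walls (the −y and +y sides) span the full width; the two side walls fit between them.

The house frame has a circular hole of radius 32 mm through its front wall, centred at (x = 2082, z = 1038).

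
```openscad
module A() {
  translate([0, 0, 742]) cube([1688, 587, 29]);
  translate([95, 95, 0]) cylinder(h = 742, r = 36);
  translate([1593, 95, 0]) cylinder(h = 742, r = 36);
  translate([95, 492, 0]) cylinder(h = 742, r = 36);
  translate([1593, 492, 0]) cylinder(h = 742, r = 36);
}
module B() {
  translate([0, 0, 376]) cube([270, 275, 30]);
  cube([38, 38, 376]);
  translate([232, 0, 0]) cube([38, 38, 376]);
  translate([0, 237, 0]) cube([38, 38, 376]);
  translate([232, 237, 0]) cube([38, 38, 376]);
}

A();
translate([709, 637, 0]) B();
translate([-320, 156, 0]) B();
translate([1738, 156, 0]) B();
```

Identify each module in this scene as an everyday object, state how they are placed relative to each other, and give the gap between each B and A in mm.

Each stool's nearest face is 50 mm from the table's bounding box.

A is a table. B is a stool. Three stools sit around the table at the +y, −x, +x sides. The gap between each stool and the table is 50 mm.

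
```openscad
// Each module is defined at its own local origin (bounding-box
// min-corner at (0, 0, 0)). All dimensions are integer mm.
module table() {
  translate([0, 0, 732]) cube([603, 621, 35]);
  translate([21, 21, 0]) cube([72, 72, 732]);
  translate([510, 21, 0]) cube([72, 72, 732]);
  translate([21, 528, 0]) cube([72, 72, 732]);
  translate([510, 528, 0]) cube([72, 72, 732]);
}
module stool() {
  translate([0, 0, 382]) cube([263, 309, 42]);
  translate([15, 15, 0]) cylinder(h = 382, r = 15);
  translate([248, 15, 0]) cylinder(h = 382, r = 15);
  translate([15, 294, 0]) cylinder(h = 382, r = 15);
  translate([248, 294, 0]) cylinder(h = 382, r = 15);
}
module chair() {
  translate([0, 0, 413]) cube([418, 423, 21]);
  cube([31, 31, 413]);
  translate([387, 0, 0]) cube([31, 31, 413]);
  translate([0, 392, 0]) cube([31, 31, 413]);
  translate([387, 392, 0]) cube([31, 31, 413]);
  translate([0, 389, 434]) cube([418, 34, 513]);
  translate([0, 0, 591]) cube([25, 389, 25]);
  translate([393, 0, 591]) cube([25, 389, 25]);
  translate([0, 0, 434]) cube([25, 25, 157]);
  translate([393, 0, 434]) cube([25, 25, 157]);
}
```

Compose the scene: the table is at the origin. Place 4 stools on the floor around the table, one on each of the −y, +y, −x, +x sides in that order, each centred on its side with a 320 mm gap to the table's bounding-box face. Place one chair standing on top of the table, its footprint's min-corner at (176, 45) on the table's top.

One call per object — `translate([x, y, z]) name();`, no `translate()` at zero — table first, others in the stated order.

table();
translate([170, -629, 0]) stool();
translate([170, 941, 0]) stool();
translate([-583, 156, 0]) stool();
translate([923, 156, 0]) stool();
translate([176, 45, 767]) chair();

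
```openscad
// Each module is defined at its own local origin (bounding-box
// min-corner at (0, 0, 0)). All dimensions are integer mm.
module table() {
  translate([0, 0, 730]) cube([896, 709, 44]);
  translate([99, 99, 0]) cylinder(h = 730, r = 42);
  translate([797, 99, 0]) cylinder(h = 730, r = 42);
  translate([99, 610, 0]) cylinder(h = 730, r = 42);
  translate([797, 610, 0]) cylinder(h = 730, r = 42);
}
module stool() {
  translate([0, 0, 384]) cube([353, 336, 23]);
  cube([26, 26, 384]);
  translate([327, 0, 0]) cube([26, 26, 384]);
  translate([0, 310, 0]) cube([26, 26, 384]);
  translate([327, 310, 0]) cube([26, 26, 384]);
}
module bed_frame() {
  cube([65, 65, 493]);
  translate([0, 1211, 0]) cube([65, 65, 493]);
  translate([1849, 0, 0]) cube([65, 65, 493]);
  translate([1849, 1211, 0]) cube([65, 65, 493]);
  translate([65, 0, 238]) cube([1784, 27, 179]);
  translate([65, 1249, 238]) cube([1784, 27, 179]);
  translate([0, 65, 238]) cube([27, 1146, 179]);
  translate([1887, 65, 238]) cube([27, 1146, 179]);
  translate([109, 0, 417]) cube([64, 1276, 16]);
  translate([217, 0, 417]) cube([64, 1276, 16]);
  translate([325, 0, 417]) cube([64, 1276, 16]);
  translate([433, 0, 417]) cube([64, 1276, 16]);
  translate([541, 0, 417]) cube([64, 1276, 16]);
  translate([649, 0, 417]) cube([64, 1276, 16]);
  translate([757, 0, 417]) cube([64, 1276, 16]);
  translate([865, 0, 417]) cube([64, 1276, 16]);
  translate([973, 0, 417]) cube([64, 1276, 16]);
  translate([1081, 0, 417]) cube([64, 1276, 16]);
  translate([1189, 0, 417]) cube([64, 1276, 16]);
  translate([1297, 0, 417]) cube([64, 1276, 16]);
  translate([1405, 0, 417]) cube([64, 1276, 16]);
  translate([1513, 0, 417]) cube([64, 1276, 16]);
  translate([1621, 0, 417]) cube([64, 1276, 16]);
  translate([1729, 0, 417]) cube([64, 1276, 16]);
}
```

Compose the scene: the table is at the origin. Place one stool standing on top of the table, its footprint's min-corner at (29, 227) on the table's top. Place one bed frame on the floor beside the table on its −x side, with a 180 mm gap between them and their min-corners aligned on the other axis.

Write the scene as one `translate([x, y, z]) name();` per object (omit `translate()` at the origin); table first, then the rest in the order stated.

table();
translate([29, 227, 774]) stool();
translate([-2094, 0, 0]) bed_frame();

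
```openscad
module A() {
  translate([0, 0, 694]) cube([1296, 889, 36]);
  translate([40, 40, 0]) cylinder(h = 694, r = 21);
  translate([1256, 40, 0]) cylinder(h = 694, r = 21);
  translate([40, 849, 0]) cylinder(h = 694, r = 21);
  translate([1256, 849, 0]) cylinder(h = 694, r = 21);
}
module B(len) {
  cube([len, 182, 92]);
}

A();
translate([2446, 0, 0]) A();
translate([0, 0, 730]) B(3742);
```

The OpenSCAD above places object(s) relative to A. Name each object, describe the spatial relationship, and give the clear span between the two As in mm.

A is a table. B is a beam. A beam spans the tops of two tables. The clear span between the two tables is 1150 mm.

Second table starts at x = 2446; first ends at x = 1296; clear span = 2446 − 1296 = 1150 mm.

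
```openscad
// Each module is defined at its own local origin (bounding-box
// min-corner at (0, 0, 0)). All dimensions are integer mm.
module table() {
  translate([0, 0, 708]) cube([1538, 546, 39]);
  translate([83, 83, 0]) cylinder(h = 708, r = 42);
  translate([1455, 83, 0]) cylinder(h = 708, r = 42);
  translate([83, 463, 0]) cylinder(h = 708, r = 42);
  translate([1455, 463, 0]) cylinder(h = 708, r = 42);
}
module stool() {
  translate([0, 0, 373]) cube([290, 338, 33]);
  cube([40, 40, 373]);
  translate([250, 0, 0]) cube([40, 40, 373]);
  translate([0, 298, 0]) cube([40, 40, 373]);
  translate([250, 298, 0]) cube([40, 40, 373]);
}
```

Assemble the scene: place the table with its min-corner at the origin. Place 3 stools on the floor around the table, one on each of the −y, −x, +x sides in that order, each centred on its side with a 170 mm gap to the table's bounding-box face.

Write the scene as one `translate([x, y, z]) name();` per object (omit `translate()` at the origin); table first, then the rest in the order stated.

table();
translate([624, -508, 0]) stool();
translate([-460, 104, 0]) stool();
translate([1708, 104, 0]) stool();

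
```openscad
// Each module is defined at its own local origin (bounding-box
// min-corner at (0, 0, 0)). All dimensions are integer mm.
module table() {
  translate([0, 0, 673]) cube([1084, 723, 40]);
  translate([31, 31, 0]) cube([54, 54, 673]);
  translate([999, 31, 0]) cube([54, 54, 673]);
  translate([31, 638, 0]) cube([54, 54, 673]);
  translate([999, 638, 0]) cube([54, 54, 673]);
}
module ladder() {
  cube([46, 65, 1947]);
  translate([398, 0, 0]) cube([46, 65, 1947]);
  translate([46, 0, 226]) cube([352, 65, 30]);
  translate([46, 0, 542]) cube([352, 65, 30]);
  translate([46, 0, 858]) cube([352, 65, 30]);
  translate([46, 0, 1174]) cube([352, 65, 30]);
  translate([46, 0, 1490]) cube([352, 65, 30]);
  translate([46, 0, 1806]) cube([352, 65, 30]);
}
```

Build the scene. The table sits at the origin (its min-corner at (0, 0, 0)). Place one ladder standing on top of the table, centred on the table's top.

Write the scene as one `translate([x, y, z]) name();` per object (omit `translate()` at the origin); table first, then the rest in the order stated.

table();
translate([320, 329, 713]) ladder();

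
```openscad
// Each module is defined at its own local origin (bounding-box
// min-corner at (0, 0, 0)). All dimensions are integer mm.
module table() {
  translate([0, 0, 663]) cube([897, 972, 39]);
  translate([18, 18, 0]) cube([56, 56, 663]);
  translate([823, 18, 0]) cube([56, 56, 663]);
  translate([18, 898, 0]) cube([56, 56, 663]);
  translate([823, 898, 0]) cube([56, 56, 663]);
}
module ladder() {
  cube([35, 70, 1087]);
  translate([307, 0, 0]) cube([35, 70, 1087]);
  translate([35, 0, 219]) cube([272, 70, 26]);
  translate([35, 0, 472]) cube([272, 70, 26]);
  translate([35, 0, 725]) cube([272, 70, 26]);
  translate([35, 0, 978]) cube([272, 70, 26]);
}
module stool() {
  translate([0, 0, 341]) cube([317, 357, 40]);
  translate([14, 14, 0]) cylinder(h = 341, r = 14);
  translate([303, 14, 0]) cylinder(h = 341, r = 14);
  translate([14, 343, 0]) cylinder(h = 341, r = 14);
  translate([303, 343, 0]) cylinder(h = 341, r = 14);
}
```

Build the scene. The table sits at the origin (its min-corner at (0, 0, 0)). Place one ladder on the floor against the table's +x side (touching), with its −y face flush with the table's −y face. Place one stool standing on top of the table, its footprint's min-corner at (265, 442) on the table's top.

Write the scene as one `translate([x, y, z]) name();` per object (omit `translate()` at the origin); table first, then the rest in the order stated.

table();
translate([897, 0, 0]) ladder();
translate([265, 442, 702]) stool();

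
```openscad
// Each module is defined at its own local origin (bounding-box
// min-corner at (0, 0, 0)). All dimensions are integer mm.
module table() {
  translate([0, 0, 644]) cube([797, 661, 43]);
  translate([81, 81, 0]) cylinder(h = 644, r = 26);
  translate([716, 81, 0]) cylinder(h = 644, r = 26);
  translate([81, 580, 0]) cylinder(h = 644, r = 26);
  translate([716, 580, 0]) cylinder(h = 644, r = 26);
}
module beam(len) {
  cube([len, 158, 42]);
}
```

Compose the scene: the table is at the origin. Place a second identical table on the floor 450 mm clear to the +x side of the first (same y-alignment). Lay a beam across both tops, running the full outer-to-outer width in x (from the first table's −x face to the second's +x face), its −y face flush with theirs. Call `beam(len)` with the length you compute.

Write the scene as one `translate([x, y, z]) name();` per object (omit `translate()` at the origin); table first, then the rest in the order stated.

table();
translate([1247, 0, 0]) table();
translate([0, 0, 687]) beam(2044);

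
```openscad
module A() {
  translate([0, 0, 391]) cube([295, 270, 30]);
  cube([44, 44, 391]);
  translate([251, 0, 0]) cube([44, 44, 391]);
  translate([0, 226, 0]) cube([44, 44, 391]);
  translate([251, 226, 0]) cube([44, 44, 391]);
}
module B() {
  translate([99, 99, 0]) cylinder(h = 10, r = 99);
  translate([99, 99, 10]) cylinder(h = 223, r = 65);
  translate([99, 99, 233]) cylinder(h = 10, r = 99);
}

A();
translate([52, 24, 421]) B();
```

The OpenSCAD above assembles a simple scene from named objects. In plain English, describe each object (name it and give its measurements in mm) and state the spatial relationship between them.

A is a four-legged stool. The seat is a 295×270×30 mm slab whose top surface is at z = 421 mm; four square legs, each 44×44 mm in cross-section, run from the floor (z = 0) to the underside of the seat, each flush with a corner of the seat.

B is a spool: two coaxial disc flanges of radius 99 mm and thickness 10 mm, joined by a core cylinder of radius 65 mm and height 223 mm. The lower flange rests on z = 0 and the three cylinders share a vertical axis.

The spool is on top of the stool.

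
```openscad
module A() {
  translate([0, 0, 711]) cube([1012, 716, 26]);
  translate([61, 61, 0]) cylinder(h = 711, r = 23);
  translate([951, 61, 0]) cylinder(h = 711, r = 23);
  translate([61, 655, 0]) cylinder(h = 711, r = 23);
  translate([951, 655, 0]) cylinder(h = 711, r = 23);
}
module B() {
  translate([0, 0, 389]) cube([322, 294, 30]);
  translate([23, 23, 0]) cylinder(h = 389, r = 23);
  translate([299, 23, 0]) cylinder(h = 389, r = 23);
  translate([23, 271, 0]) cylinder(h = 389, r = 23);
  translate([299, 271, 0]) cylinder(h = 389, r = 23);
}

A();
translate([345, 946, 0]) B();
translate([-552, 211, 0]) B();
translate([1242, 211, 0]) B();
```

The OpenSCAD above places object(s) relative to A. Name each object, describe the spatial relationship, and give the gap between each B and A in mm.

Each stool's nearest face is 230 mm from the table's bounding box.

A is a table. B is a stool. Three stools sit around the table at the +y, −x, +x sides. The gap between each stool and the table is 230 mm.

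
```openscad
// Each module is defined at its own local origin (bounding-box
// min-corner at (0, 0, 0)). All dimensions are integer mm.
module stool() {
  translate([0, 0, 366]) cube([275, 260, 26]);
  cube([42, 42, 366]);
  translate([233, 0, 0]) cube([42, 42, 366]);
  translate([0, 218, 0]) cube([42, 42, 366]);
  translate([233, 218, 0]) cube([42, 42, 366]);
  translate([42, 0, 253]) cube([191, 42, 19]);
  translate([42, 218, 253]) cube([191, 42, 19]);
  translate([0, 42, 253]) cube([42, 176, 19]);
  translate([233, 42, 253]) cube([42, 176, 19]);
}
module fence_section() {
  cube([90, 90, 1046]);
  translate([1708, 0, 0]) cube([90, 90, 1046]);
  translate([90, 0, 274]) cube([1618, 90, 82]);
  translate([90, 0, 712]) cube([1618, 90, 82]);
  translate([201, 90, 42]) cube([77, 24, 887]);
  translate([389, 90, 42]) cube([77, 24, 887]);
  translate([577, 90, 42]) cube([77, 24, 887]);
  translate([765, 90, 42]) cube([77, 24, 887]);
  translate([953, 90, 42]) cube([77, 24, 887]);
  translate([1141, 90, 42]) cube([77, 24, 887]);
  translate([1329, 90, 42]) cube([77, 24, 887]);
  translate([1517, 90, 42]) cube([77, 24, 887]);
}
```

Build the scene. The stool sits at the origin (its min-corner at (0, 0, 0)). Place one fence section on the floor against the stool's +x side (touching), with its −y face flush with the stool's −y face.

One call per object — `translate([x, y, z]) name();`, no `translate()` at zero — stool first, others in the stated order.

stool();
translate([275, 0, 0]) fence_section();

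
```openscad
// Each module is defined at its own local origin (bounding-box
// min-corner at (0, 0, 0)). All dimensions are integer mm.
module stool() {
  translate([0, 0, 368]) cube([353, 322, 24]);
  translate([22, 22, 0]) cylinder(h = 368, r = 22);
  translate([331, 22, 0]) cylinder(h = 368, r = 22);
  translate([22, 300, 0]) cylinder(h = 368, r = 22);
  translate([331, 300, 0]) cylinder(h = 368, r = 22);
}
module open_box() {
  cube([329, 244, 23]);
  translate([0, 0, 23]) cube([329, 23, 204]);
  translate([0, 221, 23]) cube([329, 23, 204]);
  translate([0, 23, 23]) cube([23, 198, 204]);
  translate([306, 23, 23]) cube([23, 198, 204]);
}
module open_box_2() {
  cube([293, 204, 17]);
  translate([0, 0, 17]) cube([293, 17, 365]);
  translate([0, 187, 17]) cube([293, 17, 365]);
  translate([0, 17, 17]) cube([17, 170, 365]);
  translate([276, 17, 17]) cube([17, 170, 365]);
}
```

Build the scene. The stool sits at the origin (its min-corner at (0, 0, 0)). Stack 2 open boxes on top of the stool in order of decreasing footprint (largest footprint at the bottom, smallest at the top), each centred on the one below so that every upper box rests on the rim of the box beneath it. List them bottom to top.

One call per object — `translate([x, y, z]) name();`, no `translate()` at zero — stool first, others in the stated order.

stool();
translate([12, 39, 392]) open_box();
translate([30, 59, 619]) open_box_2();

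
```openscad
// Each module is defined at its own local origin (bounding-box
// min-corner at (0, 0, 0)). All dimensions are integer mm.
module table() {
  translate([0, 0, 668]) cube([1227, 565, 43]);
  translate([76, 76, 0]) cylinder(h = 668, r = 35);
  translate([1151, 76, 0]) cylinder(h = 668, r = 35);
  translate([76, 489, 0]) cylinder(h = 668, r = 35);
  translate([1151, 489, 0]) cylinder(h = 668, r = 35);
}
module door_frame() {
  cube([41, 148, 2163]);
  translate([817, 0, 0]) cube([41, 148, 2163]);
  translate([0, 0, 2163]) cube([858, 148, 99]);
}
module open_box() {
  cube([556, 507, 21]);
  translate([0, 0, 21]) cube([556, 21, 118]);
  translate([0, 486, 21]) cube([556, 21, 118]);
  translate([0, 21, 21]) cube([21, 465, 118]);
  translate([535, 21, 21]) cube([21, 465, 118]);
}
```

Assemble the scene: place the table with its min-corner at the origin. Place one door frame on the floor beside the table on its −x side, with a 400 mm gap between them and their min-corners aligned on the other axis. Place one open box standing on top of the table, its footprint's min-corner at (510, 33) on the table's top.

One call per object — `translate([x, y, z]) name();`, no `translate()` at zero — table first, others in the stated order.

table();
translate([-1258, 0, 0]) door_frame();
translate([510, 33, 711]) open_box();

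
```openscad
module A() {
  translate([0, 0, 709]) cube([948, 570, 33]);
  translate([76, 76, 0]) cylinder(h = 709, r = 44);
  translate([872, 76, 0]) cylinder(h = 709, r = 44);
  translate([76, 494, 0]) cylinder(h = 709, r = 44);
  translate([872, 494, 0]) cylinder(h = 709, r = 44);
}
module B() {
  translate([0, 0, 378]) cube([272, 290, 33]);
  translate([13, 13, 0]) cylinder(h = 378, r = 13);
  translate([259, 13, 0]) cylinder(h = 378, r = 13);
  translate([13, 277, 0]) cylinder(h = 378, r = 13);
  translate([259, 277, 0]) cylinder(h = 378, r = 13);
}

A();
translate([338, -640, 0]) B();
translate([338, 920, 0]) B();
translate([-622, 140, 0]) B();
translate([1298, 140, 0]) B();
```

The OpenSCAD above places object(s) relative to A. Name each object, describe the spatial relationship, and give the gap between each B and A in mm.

A is a table. B is a stool. Four stools sit around the table at the −y, +y, −x, +x sides. The gap between each stool and the table is 350 mm.

Each stool's nearest face is 350 mm from the table's bounding box.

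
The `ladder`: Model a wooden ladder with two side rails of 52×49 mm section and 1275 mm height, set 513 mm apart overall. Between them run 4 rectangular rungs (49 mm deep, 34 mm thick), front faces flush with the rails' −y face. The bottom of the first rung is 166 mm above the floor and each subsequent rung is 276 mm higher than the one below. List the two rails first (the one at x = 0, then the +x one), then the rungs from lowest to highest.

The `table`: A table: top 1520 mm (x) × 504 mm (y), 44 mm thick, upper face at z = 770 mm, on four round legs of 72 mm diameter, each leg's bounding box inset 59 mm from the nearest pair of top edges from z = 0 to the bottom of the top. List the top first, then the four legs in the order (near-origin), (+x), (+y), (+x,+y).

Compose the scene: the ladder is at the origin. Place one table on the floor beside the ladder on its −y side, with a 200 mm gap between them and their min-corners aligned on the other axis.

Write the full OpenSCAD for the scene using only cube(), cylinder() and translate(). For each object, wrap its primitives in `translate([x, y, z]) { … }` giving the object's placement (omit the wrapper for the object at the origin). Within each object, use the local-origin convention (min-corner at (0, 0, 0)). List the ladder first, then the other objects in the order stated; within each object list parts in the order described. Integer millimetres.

cube([52, 49, 1275]);
translate([461, 0, 0]) cube([52, 49, 1275]);
translate([52, 0, 166]) cube([409, 49, 34]);
translate([52, 0, 442]) cube([409, 49, 34]);
translate([52, 0, 718]) cube([409, 49, 34]);
translate([52, 0, 994]) cube([409, 49, 34]);
translate([0, -704, 0]) {
  translate([0, 0, 726]) cube([1520, 504, 44]);
  translate([95, 95, 0]) cylinder(h = 726, r = 36);
  translate([1425, 95, 0]) cylinder(h = 726, r = 36);
  translate([95, 409, 0]) cylinder(h = 726, r = 36);
  translate([1425, 409, 0]) cylinder(h = 726, r = 36);
}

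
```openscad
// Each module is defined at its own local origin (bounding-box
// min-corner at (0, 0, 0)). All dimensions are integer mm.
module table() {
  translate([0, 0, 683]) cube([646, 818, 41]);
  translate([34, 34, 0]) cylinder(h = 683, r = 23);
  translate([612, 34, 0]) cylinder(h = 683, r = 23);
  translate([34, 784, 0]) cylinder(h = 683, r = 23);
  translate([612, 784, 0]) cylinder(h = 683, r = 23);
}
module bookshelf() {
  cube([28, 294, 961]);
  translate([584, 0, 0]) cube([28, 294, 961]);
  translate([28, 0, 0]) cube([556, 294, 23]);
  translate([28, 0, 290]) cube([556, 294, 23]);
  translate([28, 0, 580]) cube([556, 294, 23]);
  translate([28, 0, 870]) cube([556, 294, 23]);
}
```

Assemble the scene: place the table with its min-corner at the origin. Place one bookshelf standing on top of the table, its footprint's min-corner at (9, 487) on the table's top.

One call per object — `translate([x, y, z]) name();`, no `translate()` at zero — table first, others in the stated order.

table();
translate([9, 487, 724]) bookshelf();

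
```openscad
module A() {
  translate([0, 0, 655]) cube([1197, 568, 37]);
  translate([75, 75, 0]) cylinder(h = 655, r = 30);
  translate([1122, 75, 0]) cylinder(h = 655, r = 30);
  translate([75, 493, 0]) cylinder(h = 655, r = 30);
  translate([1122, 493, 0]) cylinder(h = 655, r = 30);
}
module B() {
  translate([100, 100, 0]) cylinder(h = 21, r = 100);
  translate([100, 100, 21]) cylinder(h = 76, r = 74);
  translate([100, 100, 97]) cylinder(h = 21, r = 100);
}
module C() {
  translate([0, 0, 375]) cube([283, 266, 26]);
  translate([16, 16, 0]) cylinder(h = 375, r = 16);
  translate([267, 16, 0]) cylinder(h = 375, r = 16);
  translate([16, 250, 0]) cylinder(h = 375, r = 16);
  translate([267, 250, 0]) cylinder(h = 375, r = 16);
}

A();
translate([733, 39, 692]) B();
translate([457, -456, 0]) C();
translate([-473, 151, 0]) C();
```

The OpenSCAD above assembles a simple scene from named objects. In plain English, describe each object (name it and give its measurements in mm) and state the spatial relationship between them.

A is a table with a 1197×568 mm rectangular top, 37 mm thick, top surface at z = 692 mm, supported by four round legs of 60 mm diameter, each leg's bounding box inset 45 mm from the nearest pair of top edges, running from the floor.

B is a spool: two coaxial disc flanges of radius 100 mm and thickness 21 mm, joined by a core cylinder of radius 74 mm and height 76 mm. The lower flange rests on z = 0 and the three cylinders share a vertical axis.

C is a four-legged stool. The seat is 283×266 mm, 26 mm thick, top at z = 401 mm. It stands on four round legs, each 32 mm in diameter, from z = 0 to the seat underside, each leg's axis is inset half a diameter from the nearest pair of seat edges (so the leg's bounding box is flush with the corner).

The spool is on top of the table. Two stools sit around the table at the −y, −x sides.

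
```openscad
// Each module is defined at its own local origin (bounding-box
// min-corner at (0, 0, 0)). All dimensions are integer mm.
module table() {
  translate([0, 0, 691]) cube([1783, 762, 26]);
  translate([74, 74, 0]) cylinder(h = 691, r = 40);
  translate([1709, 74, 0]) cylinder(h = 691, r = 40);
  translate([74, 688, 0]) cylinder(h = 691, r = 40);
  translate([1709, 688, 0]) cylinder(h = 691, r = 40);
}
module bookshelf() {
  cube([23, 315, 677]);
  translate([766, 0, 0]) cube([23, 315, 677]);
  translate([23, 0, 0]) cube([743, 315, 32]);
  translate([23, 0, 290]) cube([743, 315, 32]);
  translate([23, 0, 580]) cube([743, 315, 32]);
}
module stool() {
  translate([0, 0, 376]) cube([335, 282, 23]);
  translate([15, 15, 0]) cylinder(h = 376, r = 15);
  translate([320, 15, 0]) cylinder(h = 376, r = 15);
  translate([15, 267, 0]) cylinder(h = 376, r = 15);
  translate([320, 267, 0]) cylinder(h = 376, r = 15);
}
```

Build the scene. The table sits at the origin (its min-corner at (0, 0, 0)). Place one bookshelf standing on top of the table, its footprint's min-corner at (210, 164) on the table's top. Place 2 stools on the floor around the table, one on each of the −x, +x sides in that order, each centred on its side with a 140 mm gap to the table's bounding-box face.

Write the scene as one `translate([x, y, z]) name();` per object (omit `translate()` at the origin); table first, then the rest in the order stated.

table();
translate([210, 164, 717]) bookshelf();
translate([-475, 240, 0]) stool();
translate([1923, 240, 0]) stool();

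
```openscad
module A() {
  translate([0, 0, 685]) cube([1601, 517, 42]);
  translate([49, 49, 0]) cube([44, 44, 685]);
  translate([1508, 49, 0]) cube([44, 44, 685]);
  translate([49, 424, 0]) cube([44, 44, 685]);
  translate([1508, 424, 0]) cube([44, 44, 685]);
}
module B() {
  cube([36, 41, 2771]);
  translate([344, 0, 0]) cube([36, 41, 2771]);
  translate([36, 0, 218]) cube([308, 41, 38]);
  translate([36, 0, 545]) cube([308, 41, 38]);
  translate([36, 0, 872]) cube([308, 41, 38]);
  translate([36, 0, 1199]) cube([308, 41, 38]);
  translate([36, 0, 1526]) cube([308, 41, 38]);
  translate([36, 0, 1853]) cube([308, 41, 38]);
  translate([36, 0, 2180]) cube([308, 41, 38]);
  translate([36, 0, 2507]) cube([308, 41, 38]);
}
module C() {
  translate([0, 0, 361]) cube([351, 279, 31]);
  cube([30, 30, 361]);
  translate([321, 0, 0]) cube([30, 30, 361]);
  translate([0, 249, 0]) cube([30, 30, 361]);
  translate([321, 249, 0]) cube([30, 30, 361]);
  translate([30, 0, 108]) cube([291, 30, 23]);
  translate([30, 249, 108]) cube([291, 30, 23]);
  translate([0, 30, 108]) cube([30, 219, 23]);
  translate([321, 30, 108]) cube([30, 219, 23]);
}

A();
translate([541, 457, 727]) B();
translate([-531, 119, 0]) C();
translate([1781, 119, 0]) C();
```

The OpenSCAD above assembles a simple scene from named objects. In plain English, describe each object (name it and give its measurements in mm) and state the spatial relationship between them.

A is a table: top 1601 mm (x) × 517 mm (y), 42 mm thick, upper face at z = 727 mm, on four 44×44 mm square legs, each inset 49 mm from the nearest pair of top edges, running from z = 0 to the bottom of the top.

B is a wooden ladder with two side rails of 36×41 mm section and 2771 mm height, set 380 mm apart overall. Between them run 8 rectangular rungs (41 mm deep, 38 mm thick), front faces flush with the rails' −y face. The bottom of the first rung is 218 mm above the floor and each subsequent rung is 327 mm higher than the one below.

C is a four-legged stool. The seat is 351×279 mm, 31 mm thick, top at z = 392 mm. It stands on four square legs, each 30×30 mm in cross-section, from z = 0 to the seat underside, each flush with a corner of the seat. Four stretchers, 30 mm wide and 23 mm tall, connect adjacent legs with their undersides at z = 108 mm, each running between the inner faces of the legs it joins and aligned with the legs' outer faces on the other axis.

The ladder is on top of the table. Two stools sit around the table at the −x, +x sides.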